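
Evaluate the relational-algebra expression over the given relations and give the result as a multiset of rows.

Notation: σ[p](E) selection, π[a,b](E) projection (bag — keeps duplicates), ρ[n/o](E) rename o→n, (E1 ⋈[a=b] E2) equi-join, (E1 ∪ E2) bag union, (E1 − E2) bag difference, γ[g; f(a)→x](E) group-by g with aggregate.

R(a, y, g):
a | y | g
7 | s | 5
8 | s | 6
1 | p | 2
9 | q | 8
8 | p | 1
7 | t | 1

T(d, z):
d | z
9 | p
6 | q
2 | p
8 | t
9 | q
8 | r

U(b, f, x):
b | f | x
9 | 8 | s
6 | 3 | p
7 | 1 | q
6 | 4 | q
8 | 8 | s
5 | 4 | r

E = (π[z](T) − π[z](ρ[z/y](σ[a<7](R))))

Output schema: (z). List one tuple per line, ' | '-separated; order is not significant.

Per-node cardinality:
  T → 6
  π[z](T) → 6
  R → 6
  σ[a<7](R) → 1
  ρ[z/y](σ[a<7](R)) → 1
  π[z](ρ[z/y](σ[a<7](R))) → 1
  (π[z](T) − π[z](ρ[z/y](σ[a<7](R)))) → 5

== RESULT ==
z
p
q
q
r
t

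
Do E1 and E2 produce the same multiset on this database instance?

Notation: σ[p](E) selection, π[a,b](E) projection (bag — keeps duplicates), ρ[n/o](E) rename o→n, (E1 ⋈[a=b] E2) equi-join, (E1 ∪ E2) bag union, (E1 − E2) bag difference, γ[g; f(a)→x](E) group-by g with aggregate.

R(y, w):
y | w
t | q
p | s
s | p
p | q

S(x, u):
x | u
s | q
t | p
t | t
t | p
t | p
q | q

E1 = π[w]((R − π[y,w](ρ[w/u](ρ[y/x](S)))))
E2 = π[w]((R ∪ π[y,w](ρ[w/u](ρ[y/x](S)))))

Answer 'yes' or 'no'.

E1 row counts bottom-up:
  R → 4
  S → 6
  ρ[y/x](S) → 6
  ρ[w/u](ρ[y/x](S)) → 6
  π[y,w](ρ[w/u](ρ[y/x](S))) → 6
  (R − π[y,w](ρ[w/u](ρ[y/x](S)))) → 4
  π[w]((R − π[y,w](ρ[w/u](ρ[y/x](S))))) → 4
E2 row counts bottom-up:
  R → 4
  S → 6
  ρ[y/x](S) → 6
  ρ[w/u](ρ[y/x](S)) → 6
  π[y,w](ρ[w/u](ρ[y/x](S))) → 6
  (R ∪ π[y,w](ρ[w/u](ρ[y/x](S)))) → 10
  π[w]((R ∪ π[y,w](ρ[w/u](ρ[y/x](S))))) → 10

E1 result:
w
p
q
q
s
E2 result:
w
p
p
p
p
q
q
q
q
s
t
Witness: ('t',) appears 0× in E1 but 1× in E2.

no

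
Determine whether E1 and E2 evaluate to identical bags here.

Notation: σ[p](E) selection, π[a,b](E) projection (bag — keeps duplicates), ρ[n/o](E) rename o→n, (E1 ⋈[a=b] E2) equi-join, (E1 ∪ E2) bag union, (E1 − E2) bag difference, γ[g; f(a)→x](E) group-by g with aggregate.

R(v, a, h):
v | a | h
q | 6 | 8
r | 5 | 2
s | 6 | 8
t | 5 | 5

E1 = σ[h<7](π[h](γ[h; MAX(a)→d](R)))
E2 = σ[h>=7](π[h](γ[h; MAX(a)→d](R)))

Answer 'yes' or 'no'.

E1 stepwise |·|:
  R → 4
  γ[h; MAX(a)→d](R) → 3
  π[h](γ[h; MAX(a)→d](R)) → 3
  σ[h<7](π[h](γ[h; MAX(a)→d](R))) → 2
E2 stepwise |·|:
  R → 4
  γ[h; MAX(a)→d](R) → 3
  π[h](γ[h; MAX(a)→d](R)) → 3
  σ[h>=7](π[h](γ[h; MAX(a)→d](R))) → 1

E1 result:
h
2
5
E2 result:
h
8
Witness: (2,) appears 1× in E1 but 0× in E2.

no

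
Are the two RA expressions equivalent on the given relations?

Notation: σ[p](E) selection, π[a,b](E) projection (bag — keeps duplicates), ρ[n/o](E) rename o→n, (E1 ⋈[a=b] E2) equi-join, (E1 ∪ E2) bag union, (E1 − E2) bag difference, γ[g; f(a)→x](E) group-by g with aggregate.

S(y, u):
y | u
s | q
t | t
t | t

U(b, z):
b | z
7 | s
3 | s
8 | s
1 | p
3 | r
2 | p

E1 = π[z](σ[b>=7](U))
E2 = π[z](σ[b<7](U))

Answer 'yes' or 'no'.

E1 per-node cardinality:
  U → 6
  σ[b>=7](U) → 2
  π[z](σ[b>=7](U)) → 2
E2 per-node cardinality:
  U → 6
  σ[b<7](U) → 4
  π[z](σ[b<7](U)) → 4

E1 result:
z
s
s
E2 result:
z
p
p
r
s
Witness: ('p',) appears 0× in E1 but 2× in E2.

no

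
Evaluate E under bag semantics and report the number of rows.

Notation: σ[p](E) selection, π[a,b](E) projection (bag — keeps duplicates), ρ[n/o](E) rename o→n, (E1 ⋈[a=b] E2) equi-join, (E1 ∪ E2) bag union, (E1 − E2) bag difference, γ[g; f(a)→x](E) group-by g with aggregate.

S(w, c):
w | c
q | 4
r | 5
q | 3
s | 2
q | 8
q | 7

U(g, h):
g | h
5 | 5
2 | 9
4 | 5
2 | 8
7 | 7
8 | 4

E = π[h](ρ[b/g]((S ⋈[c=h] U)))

Per-node cardinality:
  S → 6
  U → 6
  (S ⋈[c=h] U) → 5
  ρ[b/g]((S ⋈[c=h] U)) → 5
  π[h](ρ[b/g]((S ⋈[c=h] U))) → 5

|E| = 5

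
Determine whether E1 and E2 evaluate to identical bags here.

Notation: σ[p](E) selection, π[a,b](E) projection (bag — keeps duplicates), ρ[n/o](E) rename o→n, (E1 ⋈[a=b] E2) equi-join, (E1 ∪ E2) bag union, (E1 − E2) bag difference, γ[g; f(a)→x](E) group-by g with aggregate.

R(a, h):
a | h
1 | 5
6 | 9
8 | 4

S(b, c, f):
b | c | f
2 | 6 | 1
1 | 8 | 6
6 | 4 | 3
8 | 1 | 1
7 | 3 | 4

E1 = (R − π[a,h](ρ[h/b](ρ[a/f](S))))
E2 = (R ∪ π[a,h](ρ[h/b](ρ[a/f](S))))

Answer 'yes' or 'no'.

E1 row counts bottom-up:
  R → 3
  S → 5
  ρ[a/f](S) → 5
  ρ[h/b](ρ[a/f](S)) → 5
  π[a,h](ρ[h/b](ρ[a/f](S))) → 5
  (R − π[a,h](ρ[h/b](ρ[a/f](S)))) → 3
E2 row counts bottom-up:
  R → 3
  S → 5
  ρ[a/f](S) → 5
  ρ[h/b](ρ[a/f](S)) → 5
  π[a,h](ρ[h/b](ρ[a/f](S))) → 5
  (R ∪ π[a,h](ρ[h/b](ρ[a/f](S)))) → 8

E1 result:
a | h
1 | 5
6 | 9
8 | 4
E2 result:
a | h
1 | 2
1 | 5
1 | 8
3 | 6
4 | 7
6 | 1
6 | 9
8 | 4
Witness: (1, 2) appears 0× in E1 but 1× in E2.

no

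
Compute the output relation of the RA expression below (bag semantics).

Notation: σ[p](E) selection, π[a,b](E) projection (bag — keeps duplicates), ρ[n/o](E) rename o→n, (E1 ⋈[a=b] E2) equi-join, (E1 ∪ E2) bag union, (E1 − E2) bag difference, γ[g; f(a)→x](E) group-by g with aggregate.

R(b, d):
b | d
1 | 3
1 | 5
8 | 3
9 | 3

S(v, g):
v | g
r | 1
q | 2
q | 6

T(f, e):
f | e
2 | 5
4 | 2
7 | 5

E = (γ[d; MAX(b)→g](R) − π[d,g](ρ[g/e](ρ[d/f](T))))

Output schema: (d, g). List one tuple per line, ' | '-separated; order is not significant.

Per-node cardinality:
  R → 4
  γ[d; MAX(b)→g](R) → 2
  T → 3
  ρ[d/f](T) → 3
  ρ[g/e](ρ[d/f](T)) → 3
  π[d,g](ρ[g/e](ρ[d/f](T))) → 3
  (γ[d; MAX(b)→g](R) − π[d,g](ρ[g/e](ρ[d/f](T)))) → 2

== RESULT ==
d | g
3 | 9
5 | 1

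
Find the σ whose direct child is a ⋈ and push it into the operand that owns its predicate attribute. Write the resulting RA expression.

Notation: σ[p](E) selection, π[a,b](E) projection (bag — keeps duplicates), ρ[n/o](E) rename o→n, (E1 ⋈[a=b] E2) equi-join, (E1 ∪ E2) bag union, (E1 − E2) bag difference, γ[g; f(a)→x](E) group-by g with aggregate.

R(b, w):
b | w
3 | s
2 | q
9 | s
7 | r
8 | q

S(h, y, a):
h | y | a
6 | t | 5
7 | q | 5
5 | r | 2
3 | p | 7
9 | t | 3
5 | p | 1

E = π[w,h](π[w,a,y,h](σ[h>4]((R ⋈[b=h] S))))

σ filters on h, owned by the right side.
E' = π[w,h](π[w,a,y,h]((R ⋈[b=h] σ[h>4](S))))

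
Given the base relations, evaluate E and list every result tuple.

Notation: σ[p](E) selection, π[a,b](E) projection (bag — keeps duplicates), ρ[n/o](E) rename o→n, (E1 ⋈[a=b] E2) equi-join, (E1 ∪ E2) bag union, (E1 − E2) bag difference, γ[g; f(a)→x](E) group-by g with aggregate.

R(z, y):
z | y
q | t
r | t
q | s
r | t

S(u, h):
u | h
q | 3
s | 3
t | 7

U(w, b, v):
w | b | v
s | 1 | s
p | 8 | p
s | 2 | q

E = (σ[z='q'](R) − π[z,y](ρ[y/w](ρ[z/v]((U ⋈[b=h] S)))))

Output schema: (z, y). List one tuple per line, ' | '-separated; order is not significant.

Row counts bottom-up:
  R → 4
  σ[z='q'](R) → 2
  U → 3
  S → 3
  (U ⋈[b=h] S) → 0
  ρ[z/v]((U ⋈[b=h] S)) → 0
  ρ[y/w](ρ[z/v]((U ⋈[b=h] S))) → 0
  π[z,y](ρ[y/w](ρ[z/v]((U ⋈[b=h] S)))) → 0
  (σ[z='q'](R) − π[z,y](ρ[y/w](ρ[z/v]((U ⋈[b=h] S))))) → 2

== RESULT ==
z | y
q | s
q | t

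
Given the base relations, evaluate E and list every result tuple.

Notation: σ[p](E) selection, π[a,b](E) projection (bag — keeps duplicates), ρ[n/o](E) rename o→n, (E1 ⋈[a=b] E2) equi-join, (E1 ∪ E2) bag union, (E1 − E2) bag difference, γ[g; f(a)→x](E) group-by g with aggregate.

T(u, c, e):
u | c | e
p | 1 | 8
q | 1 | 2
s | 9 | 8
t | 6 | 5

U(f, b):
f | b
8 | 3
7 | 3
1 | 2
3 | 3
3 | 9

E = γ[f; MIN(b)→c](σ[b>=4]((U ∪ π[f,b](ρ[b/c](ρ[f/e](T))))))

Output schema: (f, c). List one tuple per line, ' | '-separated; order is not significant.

Per-node cardinality:
  U → 5
  T → 4
  ρ[f/e](T) → 4
  ρ[b/c](ρ[f/e](T)) → 4
  π[f,b](ρ[b/c](ρ[f/e](T))) → 4
  (U ∪ π[f,b](ρ[b/c](ρ[f/e](T)))) → 9
  σ[b>=4]((U ∪ π[f,b](ρ[b/c](ρ[f/e](T))))) → 3
  γ[f; MIN(b)→c](σ[b>=4]((U ∪ π[f,b](ρ[b/c](ρ[f/e](T)))))) → 3

== RESULT ==
f | c
3 | 9
5 | 6
8 | 9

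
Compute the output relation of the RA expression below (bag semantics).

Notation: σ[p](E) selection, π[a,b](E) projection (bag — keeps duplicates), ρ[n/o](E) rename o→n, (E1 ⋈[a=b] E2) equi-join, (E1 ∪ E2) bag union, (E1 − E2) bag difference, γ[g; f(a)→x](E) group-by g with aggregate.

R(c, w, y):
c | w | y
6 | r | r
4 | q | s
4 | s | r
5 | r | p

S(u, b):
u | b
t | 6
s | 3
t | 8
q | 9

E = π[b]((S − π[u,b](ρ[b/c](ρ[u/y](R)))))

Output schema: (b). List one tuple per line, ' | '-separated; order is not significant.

Row counts bottom-up:
  S → 4
  R → 4
  ρ[u/y](R) → 4
  ρ[b/c](ρ[u/y](R)) → 4
  π[u,b](ρ[b/c](ρ[u/y](R))) → 4
  (S − π[u,b](ρ[b/c](ρ[u/y](R)))) → 4
  π[b]((S − π[u,b](ρ[b/c](ρ[u/y](R))))) → 4

== RESULT ==
b
3
6
8
9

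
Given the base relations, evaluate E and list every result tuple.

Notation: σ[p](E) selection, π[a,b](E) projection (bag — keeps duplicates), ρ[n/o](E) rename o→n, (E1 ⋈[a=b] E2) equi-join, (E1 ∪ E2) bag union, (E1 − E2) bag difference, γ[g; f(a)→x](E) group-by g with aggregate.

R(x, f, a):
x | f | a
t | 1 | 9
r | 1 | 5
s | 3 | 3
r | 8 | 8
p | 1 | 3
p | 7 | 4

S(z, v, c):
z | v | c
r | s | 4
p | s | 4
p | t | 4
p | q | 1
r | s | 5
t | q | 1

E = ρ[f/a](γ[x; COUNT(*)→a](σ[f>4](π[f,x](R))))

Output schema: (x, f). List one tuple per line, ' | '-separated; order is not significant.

Row counts bottom-up:
  R → 6
  π[f,x](R) → 6
  σ[f>4](π[f,x](R)) → 2
  γ[x; COUNT(*)→a](σ[f>4](π[f,x](R))) → 2
  ρ[f/a](γ[x; COUNT(*)→a](σ[f>4](π[f,x](R)))) → 2

== RESULT ==
x | f
p | 1
r | 1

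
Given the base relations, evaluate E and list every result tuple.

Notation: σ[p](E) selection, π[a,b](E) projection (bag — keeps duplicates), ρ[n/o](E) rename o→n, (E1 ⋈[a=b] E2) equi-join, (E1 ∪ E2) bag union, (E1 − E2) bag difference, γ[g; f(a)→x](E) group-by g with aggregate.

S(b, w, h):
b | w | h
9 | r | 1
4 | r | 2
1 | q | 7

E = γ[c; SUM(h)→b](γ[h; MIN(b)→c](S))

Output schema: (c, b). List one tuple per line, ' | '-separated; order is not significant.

Subexpression sizes:
  S → 3
  γ[h; MIN(b)→c](S) → 3
  γ[c; SUM(h)→b](γ[h; MIN(b)→c](S)) → 3

== RESULT ==
c | b
1 | 7
4 | 2
9 | 1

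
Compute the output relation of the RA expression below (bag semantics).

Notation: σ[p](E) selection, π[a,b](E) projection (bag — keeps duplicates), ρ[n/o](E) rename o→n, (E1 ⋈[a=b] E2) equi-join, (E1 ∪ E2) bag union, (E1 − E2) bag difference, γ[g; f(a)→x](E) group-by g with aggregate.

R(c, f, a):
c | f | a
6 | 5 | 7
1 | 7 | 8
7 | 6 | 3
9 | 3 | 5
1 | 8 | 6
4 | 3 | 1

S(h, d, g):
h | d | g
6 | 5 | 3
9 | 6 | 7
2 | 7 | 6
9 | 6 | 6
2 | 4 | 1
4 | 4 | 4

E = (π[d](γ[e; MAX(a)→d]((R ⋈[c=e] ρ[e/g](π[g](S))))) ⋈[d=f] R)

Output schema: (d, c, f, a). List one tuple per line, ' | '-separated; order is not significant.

Subexpression sizes:
  R → 6
  S → 6
  π[g](S) → 6
  ρ[e/g](π[g](S)) → 6
  (R ⋈[c=e] ρ[e/g](π[g](S))) → 6
  γ[e; MAX(a)→d]((R ⋈[c=e] ρ[e/g](π[g](S)))) → 4
  π[d](γ[e; MAX(a)→d]((R ⋈[c=e] ρ[e/g](π[g](S))))) → 4
  R → 6
  (π[d](γ[e; MAX(a)→d]((R ⋈[c=e] ρ[e/g](π[g](S))))) ⋈[d=f] R) → 4

== RESULT ==
d | c | f | a
3 | 4 | 3 | 1
3 | 9 | 3 | 5
7 | 1 | 7 | 8
8 | 1 | 8 | 6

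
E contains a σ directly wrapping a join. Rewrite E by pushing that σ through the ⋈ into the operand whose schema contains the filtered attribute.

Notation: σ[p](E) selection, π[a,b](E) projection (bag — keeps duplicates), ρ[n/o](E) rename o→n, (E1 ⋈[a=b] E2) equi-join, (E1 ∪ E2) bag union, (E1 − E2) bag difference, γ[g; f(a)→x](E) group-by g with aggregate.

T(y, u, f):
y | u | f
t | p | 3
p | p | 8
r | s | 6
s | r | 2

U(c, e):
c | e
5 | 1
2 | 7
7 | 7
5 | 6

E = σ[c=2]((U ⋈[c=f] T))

σ filters on c, owned by the left side.
E' = (σ[c=2](U) ⋈[c=f] T)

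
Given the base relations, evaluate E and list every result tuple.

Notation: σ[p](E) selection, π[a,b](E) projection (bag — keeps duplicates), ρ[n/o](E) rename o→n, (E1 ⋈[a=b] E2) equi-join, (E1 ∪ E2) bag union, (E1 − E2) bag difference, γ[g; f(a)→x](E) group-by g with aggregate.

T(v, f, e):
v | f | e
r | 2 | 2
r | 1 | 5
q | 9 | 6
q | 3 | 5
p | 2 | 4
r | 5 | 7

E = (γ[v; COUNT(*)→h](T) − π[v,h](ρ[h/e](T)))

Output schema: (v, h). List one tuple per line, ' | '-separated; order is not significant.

Subexpression sizes:
  T → 6
  γ[v; COUNT(*)→h](T) → 3
  T → 6
  ρ[h/e](T) → 6
  π[v,h](ρ[h/e](T)) → 6
  (γ[v; COUNT(*)→h](T) − π[v,h](ρ[h/e](T))) → 3

== RESULT ==
v | h
p | 1
q | 2
r | 3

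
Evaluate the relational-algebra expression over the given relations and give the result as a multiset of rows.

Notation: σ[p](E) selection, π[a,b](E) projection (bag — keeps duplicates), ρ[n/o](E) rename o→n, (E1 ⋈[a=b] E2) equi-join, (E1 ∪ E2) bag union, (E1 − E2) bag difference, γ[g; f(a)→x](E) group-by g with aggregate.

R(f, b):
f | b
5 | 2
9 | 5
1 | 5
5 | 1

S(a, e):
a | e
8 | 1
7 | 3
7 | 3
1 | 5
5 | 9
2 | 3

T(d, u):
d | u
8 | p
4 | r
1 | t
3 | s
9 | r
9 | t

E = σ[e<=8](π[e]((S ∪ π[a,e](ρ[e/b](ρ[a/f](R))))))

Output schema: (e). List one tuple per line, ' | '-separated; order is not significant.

Row counts bottom-up:
  S → 6
  R → 4
  ρ[a/f](R) → 4
  ρ[e/b](ρ[a/f](R)) → 4
  π[a,e](ρ[e/b](ρ[a/f](R))) → 4
  (S ∪ π[a,e](ρ[e/b](ρ[a/f](R)))) → 10
  π[e]((S ∪ π[a,e](ρ[e/b](ρ[a/f](R))))) → 10
  σ[e<=8](π[e]((S ∪ π[a,e](ρ[e/b](ρ[a/f](R)))))) → 9

== RESULT ==
e
1
1
2
3
3
3
5
5
5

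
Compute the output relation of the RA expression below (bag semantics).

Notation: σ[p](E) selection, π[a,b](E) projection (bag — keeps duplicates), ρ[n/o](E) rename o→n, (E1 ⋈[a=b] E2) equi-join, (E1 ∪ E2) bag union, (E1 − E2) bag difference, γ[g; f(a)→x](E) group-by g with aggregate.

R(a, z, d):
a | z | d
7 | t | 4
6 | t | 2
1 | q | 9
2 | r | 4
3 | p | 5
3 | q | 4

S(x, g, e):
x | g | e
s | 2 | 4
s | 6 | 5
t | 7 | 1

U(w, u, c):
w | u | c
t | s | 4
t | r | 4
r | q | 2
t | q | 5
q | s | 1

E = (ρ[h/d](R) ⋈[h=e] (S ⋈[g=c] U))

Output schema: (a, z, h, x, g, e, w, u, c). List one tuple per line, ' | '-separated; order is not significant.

Subexpression sizes:
  R → 6
  ρ[h/d](R) → 6
  S → 3
  U → 5
  (S ⋈[g=c] U) → 1
  (ρ[h/d](R) ⋈[h=e] (S ⋈[g=c] U)) → 3

== RESULT ==
a | z | h | x | g | e | w | u | c
2 | r | 4 | s | 2 | 4 | r | q | 2
3 | q | 4 | s | 2 | 4 | r | q | 2
7 | t | 4 | s | 2 | 4 | r | q | 2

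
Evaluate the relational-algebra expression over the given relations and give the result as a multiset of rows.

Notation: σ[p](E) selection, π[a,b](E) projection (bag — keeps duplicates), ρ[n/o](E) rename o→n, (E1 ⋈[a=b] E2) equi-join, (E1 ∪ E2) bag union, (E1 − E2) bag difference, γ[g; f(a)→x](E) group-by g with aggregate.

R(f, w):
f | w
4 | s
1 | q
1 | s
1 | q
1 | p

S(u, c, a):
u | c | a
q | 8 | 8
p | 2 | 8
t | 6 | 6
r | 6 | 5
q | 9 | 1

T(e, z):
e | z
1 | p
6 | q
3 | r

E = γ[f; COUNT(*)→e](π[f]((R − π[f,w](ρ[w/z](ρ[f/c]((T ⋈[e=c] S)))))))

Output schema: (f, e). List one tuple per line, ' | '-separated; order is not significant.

Row counts bottom-up:
  R → 5
  T → 3
  S → 5
  (T ⋈[e=c] S) → 2
  ρ[f/c]((T ⋈[e=c] S)) → 2
  ρ[w/z](ρ[f/c]((T ⋈[e=c] S))) → 2
  π[f,w](ρ[w/z](ρ[f/c]((T ⋈[e=c] S)))) → 2
  (R − π[f,w](ρ[w/z](ρ[f/c]((T ⋈[e=c] S))))) → 5
  π[f]((R − π[f,w](ρ[w/z](ρ[f/c]((T ⋈[e=c] S)))))) → 5
  γ[f; COUNT(*)→e](π[f]((R − π[f,w](ρ[w/z](ρ[f/c]((T ⋈[e=c] S))))))) → 2

== RESULT ==
f | e
1 | 4
4 | 1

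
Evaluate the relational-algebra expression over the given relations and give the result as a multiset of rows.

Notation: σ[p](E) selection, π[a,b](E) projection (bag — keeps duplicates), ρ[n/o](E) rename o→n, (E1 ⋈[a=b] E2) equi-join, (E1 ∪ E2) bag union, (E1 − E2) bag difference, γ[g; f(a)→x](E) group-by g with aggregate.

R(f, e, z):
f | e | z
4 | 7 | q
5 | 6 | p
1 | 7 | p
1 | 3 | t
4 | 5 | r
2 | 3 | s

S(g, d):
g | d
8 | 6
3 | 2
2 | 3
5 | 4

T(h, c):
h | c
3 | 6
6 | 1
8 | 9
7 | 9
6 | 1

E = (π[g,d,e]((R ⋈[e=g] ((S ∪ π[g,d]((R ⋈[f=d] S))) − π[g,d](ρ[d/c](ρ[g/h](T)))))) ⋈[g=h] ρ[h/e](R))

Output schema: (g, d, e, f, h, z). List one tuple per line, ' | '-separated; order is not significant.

Stepwise |·|:
  R → 6
  S → 4
  R → 6
  S → 4
  (R ⋈[f=d] S) → 3
  π[g,d]((R ⋈[f=d] S)) → 3
  (S ∪ π[g,d]((R ⋈[f=d] S))) → 7
  T → 5
  ρ[g/h](T) → 5
  ρ[d/c](ρ[g/h](T)) → 5
  π[g,d](ρ[d/c](ρ[g/h](T))) → 5
  ((S ∪ π[g,d]((R ⋈[f=d] S))) − π[g,d](ρ[d/c](ρ[g/h](T)))) → 7
  (R ⋈[e=g] ((S ∪ π[g,d]((R ⋈[f=d] S))) − π[g,d](ρ[d/c](ρ[g/h](T))))) → 7
  π[g,d,e]((R ⋈[e=g] ((S ∪ π[g,d]((R ⋈[f=d] S))) − π[g,d](ρ[d/c](ρ[g/h](T)))))) → 7
  R → 6
  ρ[h/e](R) → 6
  (π[g,d,e]((R ⋈[e=g] ((S ∪ π[g,d]((R ⋈[f=d] S))) − π[g,d](ρ[d/c](ρ[g/h](T)))))) ⋈[g=h] ρ[h/e](R)) → 11

== RESULT ==
g | d | e | f | h | z
3 | 2 | 3 | 1 | 3 | t
3 | 2 | 3 | 1 | 3 | t
3 | 2 | 3 | 1 | 3 | t
3 | 2 | 3 | 1 | 3 | t
3 | 2 | 3 | 2 | 3 | s
3 | 2 | 3 | 2 | 3 | s
3 | 2 | 3 | 2 | 3 | s
3 | 2 | 3 | 2 | 3 | s
5 | 4 | 5 | 4 | 5 | r
5 | 4 | 5 | 4 | 5 | r
5 | 4 | 5 | 4 | 5 | r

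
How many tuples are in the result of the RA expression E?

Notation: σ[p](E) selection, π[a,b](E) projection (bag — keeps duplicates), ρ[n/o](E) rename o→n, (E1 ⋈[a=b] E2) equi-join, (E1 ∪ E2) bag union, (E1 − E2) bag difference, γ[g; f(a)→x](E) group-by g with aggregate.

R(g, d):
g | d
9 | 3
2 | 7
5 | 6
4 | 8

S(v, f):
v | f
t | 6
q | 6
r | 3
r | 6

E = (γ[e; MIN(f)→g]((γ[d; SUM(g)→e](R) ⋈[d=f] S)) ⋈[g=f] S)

Subexpression sizes:
  R → 4
  γ[d; SUM(g)→e](R) → 4
  S → 4
  (γ[d; SUM(g)→e](R) ⋈[d=f] S) → 4
  γ[e; MIN(f)→g]((γ[d; SUM(g)→e](R) ⋈[d=f] S)) → 2
  S → 4
  (γ[e; MIN(f)→g]((γ[d; SUM(g)→e](R) ⋈[d=f] S)) ⋈[g=f] S) → 4

|E| = 4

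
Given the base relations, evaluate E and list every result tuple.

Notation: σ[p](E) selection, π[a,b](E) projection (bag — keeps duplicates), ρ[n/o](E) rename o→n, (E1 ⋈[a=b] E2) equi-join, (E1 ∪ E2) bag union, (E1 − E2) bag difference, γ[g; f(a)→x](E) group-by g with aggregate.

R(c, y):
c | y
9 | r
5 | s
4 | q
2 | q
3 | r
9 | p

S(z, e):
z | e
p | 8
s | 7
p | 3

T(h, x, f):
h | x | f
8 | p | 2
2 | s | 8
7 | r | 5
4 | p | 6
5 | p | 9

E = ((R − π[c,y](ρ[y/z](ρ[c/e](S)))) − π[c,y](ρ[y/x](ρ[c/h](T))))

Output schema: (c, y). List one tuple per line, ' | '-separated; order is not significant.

Stepwise |·|:
  R → 6
  S → 3
  ρ[c/e](S) → 3
  ρ[y/z](ρ[c/e](S)) → 3
  π[c,y](ρ[y/z](ρ[c/e](S))) → 3
  (R − π[c,y](ρ[y/z](ρ[c/e](S)))) → 6
  T → 5
  ρ[c/h](T) → 5
  ρ[y/x](ρ[c/h](T)) → 5
  π[c,y](ρ[y/x](ρ[c/h](T))) → 5
  ((R − π[c,y](ρ[y/z](ρ[c/e](S)))) − π[c,y](ρ[y/x](ρ[c/h](T)))) → 6

== RESULT ==
c | y
2 | q
3 | r
4 | q
5 | s
9 | p
9 | r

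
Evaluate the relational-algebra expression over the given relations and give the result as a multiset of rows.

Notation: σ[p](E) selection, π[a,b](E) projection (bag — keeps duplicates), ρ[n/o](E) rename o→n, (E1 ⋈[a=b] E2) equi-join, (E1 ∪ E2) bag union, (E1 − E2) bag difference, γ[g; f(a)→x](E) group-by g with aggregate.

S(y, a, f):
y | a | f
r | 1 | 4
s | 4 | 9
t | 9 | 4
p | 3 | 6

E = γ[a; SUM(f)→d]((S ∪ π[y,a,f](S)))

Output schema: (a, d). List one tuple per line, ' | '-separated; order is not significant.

Row counts bottom-up:
  S → 4
  S → 4
  π[y,a,f](S) → 4
  (S ∪ π[y,a,f](S)) → 8
  γ[a; SUM(f)→d]((S ∪ π[y,a,f](S))) → 4

== RESULT ==
a | d
1 | 8
3 | 12
4 | 18
9 | 8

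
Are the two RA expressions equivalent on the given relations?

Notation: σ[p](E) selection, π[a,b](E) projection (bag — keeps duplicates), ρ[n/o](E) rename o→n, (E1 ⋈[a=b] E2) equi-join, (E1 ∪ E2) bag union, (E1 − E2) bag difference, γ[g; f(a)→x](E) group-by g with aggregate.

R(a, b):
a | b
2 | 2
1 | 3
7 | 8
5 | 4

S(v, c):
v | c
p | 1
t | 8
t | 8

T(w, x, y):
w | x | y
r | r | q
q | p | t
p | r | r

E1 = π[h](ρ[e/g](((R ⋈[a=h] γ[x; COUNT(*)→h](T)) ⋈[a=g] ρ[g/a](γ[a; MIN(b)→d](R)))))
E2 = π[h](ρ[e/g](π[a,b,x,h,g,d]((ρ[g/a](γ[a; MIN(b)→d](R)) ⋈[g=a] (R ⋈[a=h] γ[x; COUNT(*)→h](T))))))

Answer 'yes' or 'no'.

E1 per-node cardinality:
  R → 4
  T → 3
  γ[x; COUNT(*)→h](T) → 2
  (R ⋈[a=h] γ[x; COUNT(*)→h](T)) → 2
  R → 4
  γ[a; MIN(b)→d](R) → 4
  ρ[g/a](γ[a; MIN(b)→d](R)) → 4
  ((R ⋈[a=h] γ[x; COUNT(*)→h](T)) ⋈[a=g] ρ[g/a](γ[a; MIN(b)→d](R))) → 2
  ρ[e/g](((R ⋈[a=h] γ[x; COUNT(*)→h](T)) ⋈[a=g] ρ[g/a](γ[a; MIN(b)→d](R)))) → 2
  π[h](ρ[e/g](((R ⋈[a=h] γ[x; COUNT(*)→h](T)) ⋈[a=g] ρ[g/a](γ[a; MIN(b)→d](R))))) → 2
E2 per-node cardinality:
  R → 4
  γ[a; MIN(b)→d](R) → 4
  ρ[g/a](γ[a; MIN(b)→d](R)) → 4
  R → 4
  T → 3
  γ[x; COUNT(*)→h](T) → 2
  (R ⋈[a=h] γ[x; COUNT(*)→h](T)) → 2
  (ρ[g/a](γ[a; MIN(b)→d](R)) ⋈[g=a] (R ⋈[a=h] γ[x; COUNT(*)→h](T))) → 2
  π[a,b,x,h,g,d]((ρ[g/a](γ[a; MIN(b)→d](R)) ⋈[g=a] (R ⋈[a=h] γ[x; COUNT(*)→h](T)))) → 2
  ρ[e/g](π[a,b,x,h,g,d]((ρ[g/a](γ[a; MIN(b)→d](R)) ⋈[g=a] (R ⋈[a=h] γ[x; COUNT(*)→h](T))))) → 2
  π[h](ρ[e/g](π[a,b,x,h,g,d]((ρ[g/a](γ[a; MIN(b)→d](R)) ⋈[g=a] (R ⋈[a=h] γ[x; COUNT(*)→h](T)))))) → 2

E1 and E2 produce the same multiset:
h
1
2

yes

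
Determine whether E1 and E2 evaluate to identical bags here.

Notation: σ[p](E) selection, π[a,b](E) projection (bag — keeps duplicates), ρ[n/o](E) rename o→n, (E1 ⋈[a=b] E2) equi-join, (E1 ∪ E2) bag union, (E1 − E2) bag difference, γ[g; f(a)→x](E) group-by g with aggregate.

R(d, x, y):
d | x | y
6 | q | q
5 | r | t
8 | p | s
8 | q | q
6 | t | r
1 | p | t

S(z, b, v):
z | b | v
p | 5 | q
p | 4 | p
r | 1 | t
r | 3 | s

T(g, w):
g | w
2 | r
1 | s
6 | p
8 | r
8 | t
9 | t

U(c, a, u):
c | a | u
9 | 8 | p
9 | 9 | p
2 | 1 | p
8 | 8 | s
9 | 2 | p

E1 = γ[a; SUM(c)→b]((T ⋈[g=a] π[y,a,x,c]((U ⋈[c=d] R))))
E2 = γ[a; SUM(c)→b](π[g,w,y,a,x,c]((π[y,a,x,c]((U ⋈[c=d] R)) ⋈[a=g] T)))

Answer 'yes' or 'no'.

E1 per-node cardinality:
  T → 6
  U → 5
  R → 6
  (U ⋈[c=d] R) → 2
  π[y,a,x,c]((U ⋈[c=d] R)) → 2
  (T ⋈[g=a] π[y,a,x,c]((U ⋈[c=d] R))) → 4
  γ[a; SUM(c)→b]((T ⋈[g=a] π[y,a,x,c]((U ⋈[c=d] R)))) → 1
E2 per-node cardinality:
  U → 5
  R → 6
  (U ⋈[c=d] R) → 2
  π[y,a,x,c]((U ⋈[c=d] R)) → 2
  T → 6
  (π[y,a,x,c]((U ⋈[c=d] R)) ⋈[a=g] T) → 4
  π[g,w,y,a,x,c]((π[y,a,x,c]((U ⋈[c=d] R)) ⋈[a=g] T)) → 4
  γ[a; SUM(c)→b](π[g,w,y,a,x,c]((π[y,a,x,c]((U ⋈[c=d] R)) ⋈[a=g] T))) → 1

E1 and E2 produce the same multiset:
a | b
8 | 32

yes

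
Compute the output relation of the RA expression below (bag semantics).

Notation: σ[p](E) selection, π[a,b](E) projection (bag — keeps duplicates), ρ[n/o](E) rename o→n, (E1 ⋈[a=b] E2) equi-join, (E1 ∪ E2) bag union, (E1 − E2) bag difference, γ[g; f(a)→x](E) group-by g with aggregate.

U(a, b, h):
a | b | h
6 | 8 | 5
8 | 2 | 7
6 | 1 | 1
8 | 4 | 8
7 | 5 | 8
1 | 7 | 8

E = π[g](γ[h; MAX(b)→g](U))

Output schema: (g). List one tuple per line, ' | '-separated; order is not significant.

Row counts bottom-up:
  U → 6
  γ[h; MAX(b)→g](U) → 4
  π[g](γ[h; MAX(b)→g](U)) → 4

== RESULT ==
g
1
2
7
8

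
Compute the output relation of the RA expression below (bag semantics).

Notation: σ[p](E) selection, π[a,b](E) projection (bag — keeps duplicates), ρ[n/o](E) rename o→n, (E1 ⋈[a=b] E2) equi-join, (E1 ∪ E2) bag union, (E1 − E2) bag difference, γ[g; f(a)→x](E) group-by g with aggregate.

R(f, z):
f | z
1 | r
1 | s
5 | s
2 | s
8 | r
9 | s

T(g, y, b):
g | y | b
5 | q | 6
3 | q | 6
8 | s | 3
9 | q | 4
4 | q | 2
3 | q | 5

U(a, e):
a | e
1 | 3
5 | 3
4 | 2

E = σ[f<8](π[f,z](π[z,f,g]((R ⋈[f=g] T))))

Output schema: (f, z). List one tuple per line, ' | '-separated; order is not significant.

Per-node cardinality:
  R → 6
  T → 6
  (R ⋈[f=g] T) → 3
  π[z,f,g]((R ⋈[f=g] T)) → 3
  π[f,z](π[z,f,g]((R ⋈[f=g] T))) → 3
  σ[f<8](π[f,z](π[z,f,g]((R ⋈[f=g] T)))) → 1

== RESULT ==
f | z
5 | s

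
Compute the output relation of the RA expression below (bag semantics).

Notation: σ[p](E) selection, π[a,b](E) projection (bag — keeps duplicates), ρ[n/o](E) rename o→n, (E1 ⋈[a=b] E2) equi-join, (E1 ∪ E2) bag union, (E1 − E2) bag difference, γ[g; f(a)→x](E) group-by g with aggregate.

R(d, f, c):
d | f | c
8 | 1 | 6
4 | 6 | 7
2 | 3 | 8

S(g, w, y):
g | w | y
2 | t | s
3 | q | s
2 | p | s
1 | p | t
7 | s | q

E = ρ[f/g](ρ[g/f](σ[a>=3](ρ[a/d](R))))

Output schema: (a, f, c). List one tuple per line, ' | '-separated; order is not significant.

Stepwise |·|:
  R → 3
  ρ[a/d](R) → 3
  σ[a>=3](ρ[a/d](R)) → 2
  ρ[g/f](σ[a>=3](ρ[a/d](R))) → 2
  ρ[f/g](ρ[g/f](σ[a>=3](ρ[a/d](R)))) → 2

== RESULT ==
a | f | c
4 | 6 | 7
8 | 1 | 6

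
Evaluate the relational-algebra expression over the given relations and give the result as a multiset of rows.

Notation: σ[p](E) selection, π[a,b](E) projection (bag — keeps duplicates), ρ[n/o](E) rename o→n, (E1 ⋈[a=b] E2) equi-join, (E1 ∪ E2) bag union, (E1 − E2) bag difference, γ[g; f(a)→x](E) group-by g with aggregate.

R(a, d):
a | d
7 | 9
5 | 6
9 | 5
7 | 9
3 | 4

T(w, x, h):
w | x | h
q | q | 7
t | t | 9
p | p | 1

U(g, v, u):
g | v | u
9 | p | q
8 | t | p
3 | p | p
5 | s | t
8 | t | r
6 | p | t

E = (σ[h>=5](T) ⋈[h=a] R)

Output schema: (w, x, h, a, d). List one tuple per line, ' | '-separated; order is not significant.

Row counts bottom-up:
  T → 3
  σ[h>=5](T) → 2
  R → 5
  (σ[h>=5](T) ⋈[h=a] R) → 3

== RESULT ==
w | x | h | a | d
q | q | 7 | 7 | 9
q | q | 7 | 7 | 9
t | t | 9 | 9 | 5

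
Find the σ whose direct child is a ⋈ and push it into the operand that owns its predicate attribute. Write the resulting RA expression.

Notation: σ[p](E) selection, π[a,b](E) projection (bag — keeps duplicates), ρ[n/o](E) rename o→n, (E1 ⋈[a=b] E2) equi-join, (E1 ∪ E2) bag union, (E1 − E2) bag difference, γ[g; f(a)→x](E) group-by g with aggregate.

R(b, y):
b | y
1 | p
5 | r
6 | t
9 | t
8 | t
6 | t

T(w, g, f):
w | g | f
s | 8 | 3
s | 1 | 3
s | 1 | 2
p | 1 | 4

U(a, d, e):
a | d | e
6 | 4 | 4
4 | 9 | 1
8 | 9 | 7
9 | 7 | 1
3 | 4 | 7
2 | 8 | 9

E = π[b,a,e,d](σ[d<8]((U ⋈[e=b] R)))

σ filters on d, owned by the left side.
E' = π[b,a,e,d]((σ[d<8](U) ⋈[e=b] R))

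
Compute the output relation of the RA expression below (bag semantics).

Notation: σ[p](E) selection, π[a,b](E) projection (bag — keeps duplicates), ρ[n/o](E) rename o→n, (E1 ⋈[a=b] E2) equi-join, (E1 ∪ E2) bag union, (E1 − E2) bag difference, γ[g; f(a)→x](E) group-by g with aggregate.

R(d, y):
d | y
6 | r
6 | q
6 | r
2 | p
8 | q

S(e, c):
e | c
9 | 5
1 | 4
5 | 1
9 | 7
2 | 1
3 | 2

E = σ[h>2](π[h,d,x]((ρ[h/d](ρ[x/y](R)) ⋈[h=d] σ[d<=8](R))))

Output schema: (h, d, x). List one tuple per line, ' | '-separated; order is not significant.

Subexpression sizes:
  R → 5
  ρ[x/y](R) → 5
  ρ[h/d](ρ[x/y](R)) → 5
  R → 5
  σ[d<=8](R) → 5
  (ρ[h/d](ρ[x/y](R)) ⋈[h=d] σ[d<=8](R)) → 11
  π[h,d,x]((ρ[h/d](ρ[x/y](R)) ⋈[h=d] σ[d<=8](R))) → 11
  σ[h>2](π[h,d,x]((ρ[h/d](ρ[x/y](R)) ⋈[h=d] σ[d<=8](R)))) → 10

== RESULT ==
h | d | x
6 | 6 | q
6 | 6 | q
6 | 6 | q
6 | 6 | r
6 | 6 | r
6 | 6 | r
6 | 6 | r
6 | 6 | r
6 | 6 | r
8 | 8 | q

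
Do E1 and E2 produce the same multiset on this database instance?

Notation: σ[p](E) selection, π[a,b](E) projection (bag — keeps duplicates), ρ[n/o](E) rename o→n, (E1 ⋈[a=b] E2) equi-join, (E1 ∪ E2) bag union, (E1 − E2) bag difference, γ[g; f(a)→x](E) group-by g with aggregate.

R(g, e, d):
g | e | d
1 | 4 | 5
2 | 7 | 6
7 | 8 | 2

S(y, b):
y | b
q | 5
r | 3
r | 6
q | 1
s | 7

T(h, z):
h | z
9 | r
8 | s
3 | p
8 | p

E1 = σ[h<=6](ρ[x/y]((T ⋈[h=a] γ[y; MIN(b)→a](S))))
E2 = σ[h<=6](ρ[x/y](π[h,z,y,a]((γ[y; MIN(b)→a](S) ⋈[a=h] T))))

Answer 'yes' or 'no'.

E1 stepwise |·|:
  T → 4
  S → 5
  γ[y; MIN(b)→a](S) → 3
  (T ⋈[h=a] γ[y; MIN(b)→a](S)) → 1
  ρ[x/y]((T ⋈[h=a] γ[y; MIN(b)→a](S))) → 1
  σ[h<=6](ρ[x/y]((T ⋈[h=a] γ[y; MIN(b)→a](S)))) → 1
E2 stepwise |·|:
  S → 5
  γ[y; MIN(b)→a](S) → 3
  T → 4
  (γ[y; MIN(b)→a](S) ⋈[a=h] T) → 1
  π[h,z,y,a]((γ[y; MIN(b)→a](S) ⋈[a=h] T)) → 1
  ρ[x/y](π[h,z,y,a]((γ[y; MIN(b)→a](S) ⋈[a=h] T))) → 1
  σ[h<=6](ρ[x/y](π[h,z,y,a]((γ[y; MIN(b)→a](S) ⋈[a=h] T)))) → 1

E1 and E2 produce the same multiset:
h | z | x | a
3 | p | r | 3

yes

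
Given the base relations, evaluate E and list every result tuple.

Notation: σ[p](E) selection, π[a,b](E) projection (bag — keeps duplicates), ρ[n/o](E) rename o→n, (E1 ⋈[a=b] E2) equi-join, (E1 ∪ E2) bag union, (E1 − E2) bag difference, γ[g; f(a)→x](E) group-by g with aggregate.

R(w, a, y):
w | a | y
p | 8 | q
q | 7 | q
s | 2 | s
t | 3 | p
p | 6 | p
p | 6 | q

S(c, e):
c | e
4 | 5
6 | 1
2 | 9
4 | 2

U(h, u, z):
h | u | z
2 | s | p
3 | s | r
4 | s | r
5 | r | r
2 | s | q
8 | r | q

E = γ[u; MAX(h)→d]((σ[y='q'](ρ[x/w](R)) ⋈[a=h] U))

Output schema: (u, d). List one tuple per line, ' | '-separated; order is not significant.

Stepwise |·|:
  R → 6
  ρ[x/w](R) → 6
  σ[y='q'](ρ[x/w](R)) → 3
  U → 6
  (σ[y='q'](ρ[x/w](R)) ⋈[a=h] U) → 1
  γ[u; MAX(h)→d]((σ[y='q'](ρ[x/w](R)) ⋈[a=h] U)) → 1

== RESULT ==
u | d
r | 8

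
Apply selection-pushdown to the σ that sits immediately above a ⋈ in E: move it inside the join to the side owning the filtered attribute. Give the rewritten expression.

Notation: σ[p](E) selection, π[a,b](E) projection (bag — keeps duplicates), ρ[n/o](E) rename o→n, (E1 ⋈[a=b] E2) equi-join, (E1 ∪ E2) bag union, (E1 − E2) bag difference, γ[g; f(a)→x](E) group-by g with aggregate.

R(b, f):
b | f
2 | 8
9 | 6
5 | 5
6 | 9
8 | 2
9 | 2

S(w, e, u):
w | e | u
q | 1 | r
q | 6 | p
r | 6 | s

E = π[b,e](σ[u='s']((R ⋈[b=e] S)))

σ filters on u, owned by the right side.
E' = π[b,e]((R ⋈[b=e] σ[u='s'](S)))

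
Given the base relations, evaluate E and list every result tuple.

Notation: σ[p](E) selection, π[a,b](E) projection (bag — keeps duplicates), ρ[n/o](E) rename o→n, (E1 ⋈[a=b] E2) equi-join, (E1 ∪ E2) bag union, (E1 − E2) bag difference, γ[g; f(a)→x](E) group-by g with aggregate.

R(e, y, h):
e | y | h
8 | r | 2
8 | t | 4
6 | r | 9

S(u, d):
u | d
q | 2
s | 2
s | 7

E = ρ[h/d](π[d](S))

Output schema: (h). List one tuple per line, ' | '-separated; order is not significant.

Stepwise |·|:
  S → 3
  π[d](S) → 3
  ρ[h/d](π[d](S)) → 3

== RESULT ==
h
2
2
7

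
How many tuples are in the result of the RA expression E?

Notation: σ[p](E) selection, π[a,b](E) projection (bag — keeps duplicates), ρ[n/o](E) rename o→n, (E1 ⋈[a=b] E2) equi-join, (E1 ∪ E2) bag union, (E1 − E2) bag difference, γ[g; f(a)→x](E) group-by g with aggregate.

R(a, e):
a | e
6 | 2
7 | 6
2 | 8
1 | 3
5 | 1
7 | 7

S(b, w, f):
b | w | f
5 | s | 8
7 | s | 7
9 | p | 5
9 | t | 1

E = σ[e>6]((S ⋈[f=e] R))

Per-node cardinality:
  S → 4
  R → 6
  (S ⋈[f=e] R) → 3
  σ[e>6]((S ⋈[f=e] R)) → 2

|E| = 2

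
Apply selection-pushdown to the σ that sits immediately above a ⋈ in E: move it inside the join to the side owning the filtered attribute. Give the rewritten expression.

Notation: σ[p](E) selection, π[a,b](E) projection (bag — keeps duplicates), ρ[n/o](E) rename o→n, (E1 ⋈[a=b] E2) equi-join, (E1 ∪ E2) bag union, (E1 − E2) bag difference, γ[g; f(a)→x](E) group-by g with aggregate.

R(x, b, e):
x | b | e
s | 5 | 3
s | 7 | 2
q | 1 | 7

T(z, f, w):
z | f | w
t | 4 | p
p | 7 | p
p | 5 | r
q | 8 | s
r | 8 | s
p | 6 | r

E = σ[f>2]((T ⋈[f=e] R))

σ filters on f, owned by the left side.
E' = (σ[f>2](T) ⋈[f=e] R)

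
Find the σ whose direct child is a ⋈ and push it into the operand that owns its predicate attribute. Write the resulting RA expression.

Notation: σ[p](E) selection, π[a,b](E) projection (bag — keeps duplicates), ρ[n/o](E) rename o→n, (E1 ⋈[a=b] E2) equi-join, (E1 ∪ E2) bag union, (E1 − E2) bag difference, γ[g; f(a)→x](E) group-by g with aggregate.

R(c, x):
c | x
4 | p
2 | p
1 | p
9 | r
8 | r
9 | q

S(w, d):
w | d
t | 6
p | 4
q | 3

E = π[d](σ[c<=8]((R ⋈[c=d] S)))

σ filters on c, owned by the left side.
E' = π[d]((σ[c<=8](R) ⋈[c=d] S))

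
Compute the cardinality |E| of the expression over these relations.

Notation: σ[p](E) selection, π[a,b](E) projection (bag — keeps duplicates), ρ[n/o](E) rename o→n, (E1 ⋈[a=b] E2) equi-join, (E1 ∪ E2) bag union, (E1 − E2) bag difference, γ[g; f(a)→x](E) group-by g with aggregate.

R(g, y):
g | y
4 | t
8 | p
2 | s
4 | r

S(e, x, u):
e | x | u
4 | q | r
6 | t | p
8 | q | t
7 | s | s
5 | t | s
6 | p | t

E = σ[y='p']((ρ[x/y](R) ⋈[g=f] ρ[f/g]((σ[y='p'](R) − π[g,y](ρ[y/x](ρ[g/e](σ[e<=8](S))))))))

Stepwise |·|:
  R → 4
  ρ[x/y](R) → 4
  R → 4
  σ[y='p'](R) → 1
  S → 6
  σ[e<=8](S) → 6
  ρ[g/e](σ[e<=8](S)) → 6
  ρ[y/x](ρ[g/e](σ[e<=8](S))) → 6
  π[g,y](ρ[y/x](ρ[g/e](σ[e<=8](S)))) → 6
  (σ[y='p'](R) − π[g,y](ρ[y/x](ρ[g/e](σ[e<=8](S))))) → 1
  ρ[f/g]((σ[y='p'](R) − π[g,y](ρ[y/x](ρ[g/e](σ[e<=8](S)))))) → 1
  (ρ[x/y](R) ⋈[g=f] ρ[f/g]((σ[y='p'](R) − π[g,y](ρ[y/x](ρ[g/e](σ[e<=8](S))))))) → 1
  σ[y='p']((ρ[x/y](R) ⋈[g=f] ρ[f/g]((σ[y='p'](R) − π[g,y](ρ[y/x](ρ[g/e](σ[e<=8](S)))))))) → 1

|E| = 1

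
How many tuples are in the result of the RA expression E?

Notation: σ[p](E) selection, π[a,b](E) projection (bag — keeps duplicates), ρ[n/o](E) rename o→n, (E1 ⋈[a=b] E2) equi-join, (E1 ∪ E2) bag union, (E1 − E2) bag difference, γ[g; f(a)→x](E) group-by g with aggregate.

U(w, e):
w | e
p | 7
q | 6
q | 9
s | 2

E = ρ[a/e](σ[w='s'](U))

Stepwise |·|:
  U → 4
  σ[w='s'](U) → 1
  ρ[a/e](σ[w='s'](U)) → 1

|E| = 1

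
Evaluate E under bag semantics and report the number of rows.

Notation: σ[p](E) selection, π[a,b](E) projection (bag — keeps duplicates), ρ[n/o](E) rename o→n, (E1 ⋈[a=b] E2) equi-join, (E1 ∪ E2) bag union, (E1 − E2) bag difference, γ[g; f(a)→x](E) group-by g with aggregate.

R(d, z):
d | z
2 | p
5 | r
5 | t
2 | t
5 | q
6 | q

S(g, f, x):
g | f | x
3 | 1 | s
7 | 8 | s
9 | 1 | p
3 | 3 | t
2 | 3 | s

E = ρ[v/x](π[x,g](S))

Subexpression sizes:
  S → 5
  π[x,g](S) → 5
  ρ[v/x](π[x,g](S)) → 5

|E| = 5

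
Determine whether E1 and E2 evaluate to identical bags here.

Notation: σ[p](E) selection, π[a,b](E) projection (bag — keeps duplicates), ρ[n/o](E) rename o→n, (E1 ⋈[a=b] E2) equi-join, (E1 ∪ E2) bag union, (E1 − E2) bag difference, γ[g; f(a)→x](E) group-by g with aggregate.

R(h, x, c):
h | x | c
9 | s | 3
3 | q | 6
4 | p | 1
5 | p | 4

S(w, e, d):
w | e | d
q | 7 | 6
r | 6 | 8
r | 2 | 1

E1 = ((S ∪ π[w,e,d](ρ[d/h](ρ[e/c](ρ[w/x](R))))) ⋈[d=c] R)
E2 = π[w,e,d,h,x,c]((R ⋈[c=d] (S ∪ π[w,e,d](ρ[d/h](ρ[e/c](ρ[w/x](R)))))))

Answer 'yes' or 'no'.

E1 row counts bottom-up:
  S → 3
  R → 4
  ρ[w/x](R) → 4
  ρ[e/c](ρ[w/x](R)) → 4
  ρ[d/h](ρ[e/c](ρ[w/x](R))) → 4
  π[w,e,d](ρ[d/h](ρ[e/c](ρ[w/x](R)))) → 4
  (S ∪ π[w,e,d](ρ[d/h](ρ[e/c](ρ[w/x](R))))) → 7
  R → 4
  ((S ∪ π[w,e,d](ρ[d/h](ρ[e/c](ρ[w/x](R))))) ⋈[d=c] R) → 4
E2 row counts bottom-up:
  R → 4
  S → 3
  R → 4
  ρ[w/x](R) → 4
  ρ[e/c](ρ[w/x](R)) → 4
  ρ[d/h](ρ[e/c](ρ[w/x](R))) → 4
  π[w,e,d](ρ[d/h](ρ[e/c](ρ[w/x](R)))) → 4
  (S ∪ π[w,e,d](ρ[d/h](ρ[e/c](ρ[w/x](R))))) → 7
  (R ⋈[c=d] (S ∪ π[w,e,d](ρ[d/h](ρ[e/c](ρ[w/x](R)))))) → 4
  π[w,e,d,h,x,c]((R ⋈[c=d] (S ∪ π[w,e,d](ρ[d/h](ρ[e/c](ρ[w/x](R))))))) → 4

E1 and E2 produce the same multiset:
w | e | d | h | x | c
p | 1 | 4 | 5 | p | 4
q | 6 | 3 | 9 | s | 3
q | 7 | 6 | 3 | q | 6
r | 2 | 1 | 4 | p | 1

yes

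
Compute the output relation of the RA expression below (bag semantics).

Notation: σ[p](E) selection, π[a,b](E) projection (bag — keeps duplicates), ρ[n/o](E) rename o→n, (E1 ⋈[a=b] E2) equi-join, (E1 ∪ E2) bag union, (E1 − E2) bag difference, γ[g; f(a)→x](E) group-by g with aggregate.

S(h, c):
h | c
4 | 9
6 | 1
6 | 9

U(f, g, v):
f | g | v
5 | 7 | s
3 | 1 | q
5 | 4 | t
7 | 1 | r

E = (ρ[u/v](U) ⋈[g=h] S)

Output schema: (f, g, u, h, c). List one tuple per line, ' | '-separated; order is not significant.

Subexpression sizes:
  U → 4
  ρ[u/v](U) → 4
  S → 3
  (ρ[u/v](U) ⋈[g=h] S) → 1

== RESULT ==
f | g | u | h | c
5 | 4 | t | 4 | 9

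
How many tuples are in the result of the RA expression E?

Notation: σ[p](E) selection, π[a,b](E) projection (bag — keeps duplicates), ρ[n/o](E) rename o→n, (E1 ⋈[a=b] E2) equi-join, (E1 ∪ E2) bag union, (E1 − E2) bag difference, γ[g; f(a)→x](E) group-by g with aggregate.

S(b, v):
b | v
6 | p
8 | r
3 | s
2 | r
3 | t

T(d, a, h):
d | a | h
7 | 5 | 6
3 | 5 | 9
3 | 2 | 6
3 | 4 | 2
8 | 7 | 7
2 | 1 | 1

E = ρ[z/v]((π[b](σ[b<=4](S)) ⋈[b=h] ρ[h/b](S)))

Per-node cardinality:
  S → 5
  σ[b<=4](S) → 3
  π[b](σ[b<=4](S)) → 3
  S → 5
  ρ[h/b](S) → 5
  (π[b](σ[b<=4](S)) ⋈[b=h] ρ[h/b](S)) → 5
  ρ[z/v]((π[b](σ[b<=4](S)) ⋈[b=h] ρ[h/b](S))) → 5

|E| = 5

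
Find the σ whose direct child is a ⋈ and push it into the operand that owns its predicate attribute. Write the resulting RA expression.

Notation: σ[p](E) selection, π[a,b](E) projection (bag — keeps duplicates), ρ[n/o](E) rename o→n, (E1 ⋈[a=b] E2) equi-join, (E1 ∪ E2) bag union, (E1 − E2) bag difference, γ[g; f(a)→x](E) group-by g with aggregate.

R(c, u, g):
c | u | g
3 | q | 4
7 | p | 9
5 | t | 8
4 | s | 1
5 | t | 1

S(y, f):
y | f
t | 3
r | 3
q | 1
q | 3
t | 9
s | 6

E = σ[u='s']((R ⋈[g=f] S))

σ filters on u, owned by the left side.
E' = (σ[u='s'](R) ⋈[g=f] S)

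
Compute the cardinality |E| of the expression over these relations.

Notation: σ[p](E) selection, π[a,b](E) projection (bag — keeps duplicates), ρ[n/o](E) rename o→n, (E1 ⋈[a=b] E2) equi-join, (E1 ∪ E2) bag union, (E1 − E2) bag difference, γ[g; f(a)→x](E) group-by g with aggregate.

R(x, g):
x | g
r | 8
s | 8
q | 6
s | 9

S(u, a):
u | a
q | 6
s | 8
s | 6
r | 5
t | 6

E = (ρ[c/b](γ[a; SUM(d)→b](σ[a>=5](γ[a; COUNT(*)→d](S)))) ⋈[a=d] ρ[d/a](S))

Per-node cardinality:
  S → 5
  γ[a; COUNT(*)→d](S) → 3
  σ[a>=5](γ[a; COUNT(*)→d](S)) → 3
  γ[a; SUM(d)→b](σ[a>=5](γ[a; COUNT(*)→d](S))) → 3
  ρ[c/b](γ[a; SUM(d)→b](σ[a>=5](γ[a; COUNT(*)→d](S)))) → 3
  S → 5
  ρ[d/a](S) → 5
  (ρ[c/b](γ[a; SUM(d)→b](σ[a>=5](γ[a; COUNT(*)→d](S)))) ⋈[a=d] ρ[d/a](S)) → 5

|E| = 5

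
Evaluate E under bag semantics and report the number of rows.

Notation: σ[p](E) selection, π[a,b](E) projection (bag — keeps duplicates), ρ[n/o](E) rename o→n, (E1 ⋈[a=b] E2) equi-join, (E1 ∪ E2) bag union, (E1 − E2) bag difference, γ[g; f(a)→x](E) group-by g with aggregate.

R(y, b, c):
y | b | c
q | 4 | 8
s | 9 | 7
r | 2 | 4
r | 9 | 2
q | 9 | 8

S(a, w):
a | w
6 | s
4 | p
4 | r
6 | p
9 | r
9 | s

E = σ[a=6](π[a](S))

Row counts bottom-up:
  S → 6
  π[a](S) → 6
  σ[a=6](π[a](S)) → 2

|E| = 2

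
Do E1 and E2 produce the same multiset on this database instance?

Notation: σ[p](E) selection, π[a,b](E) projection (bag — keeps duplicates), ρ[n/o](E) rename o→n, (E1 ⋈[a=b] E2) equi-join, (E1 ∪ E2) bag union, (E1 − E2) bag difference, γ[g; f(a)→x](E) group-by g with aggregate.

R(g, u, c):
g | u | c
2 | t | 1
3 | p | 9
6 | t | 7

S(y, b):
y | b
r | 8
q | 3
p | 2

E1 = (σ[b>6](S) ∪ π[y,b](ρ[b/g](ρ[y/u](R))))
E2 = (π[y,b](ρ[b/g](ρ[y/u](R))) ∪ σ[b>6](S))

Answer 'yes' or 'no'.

E1 stepwise |·|:
  S → 3
  σ[b>6](S) → 1
  R → 3
  ρ[y/u](R) → 3
  ρ[b/g](ρ[y/u](R)) → 3
  π[y,b](ρ[b/g](ρ[y/u](R))) → 3
  (σ[b>6](S) ∪ π[y,b](ρ[b/g](ρ[y/u](R)))) → 4
E2 stepwise |·|:
  R → 3
  ρ[y/u](R) → 3
  ρ[b/g](ρ[y/u](R)) → 3
  π[y,b](ρ[b/g](ρ[y/u](R))) → 3
  S → 3
  σ[b>6](S) → 1
  (π[y,b](ρ[b/g](ρ[y/u](R))) ∪ σ[b>6](S)) → 4

E1 and E2 produce the same multiset:
y | b
p | 3
r | 8
t | 2
t | 6

yes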